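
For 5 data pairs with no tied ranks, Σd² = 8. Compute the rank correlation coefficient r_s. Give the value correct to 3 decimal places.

0.600

ρ = 1 − 6Σd² / [n(n²−1)] = 1 − 6×8 / (5×24)
  = 1 − 48/120 = 1 − 0.4000 ≈ 0.600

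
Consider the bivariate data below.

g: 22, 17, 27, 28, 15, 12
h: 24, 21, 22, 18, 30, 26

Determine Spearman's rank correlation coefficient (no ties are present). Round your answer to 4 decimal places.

Rank g: 4, 3, 5, 6, 2, 1
Rank h: 4, 2, 3, 1, 6, 5
d = rank(g) − rank(h): 0, 1, 2, 5, -4, -4; Σd² = 62
ρ = 1 − 6Σd² / [n(n²−1)] = 1 − 6×62 / (6×35) = 1 − 372/210 ≈ -0.7714

-0.7714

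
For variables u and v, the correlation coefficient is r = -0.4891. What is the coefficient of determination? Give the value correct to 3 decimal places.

r² = (-0.4891)² = 0.239

0.239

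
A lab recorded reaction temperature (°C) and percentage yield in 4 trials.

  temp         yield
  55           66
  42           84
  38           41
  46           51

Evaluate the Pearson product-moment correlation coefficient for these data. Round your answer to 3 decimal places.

n = 4, Σx = 181, Σy = 242, Σx² = 8349, Σy² = 15694, Σxy = 11062
nΣxy − ΣxΣy = 44248 − 43802 = 446
nΣx² − (Σx)² = 33396 − 32761 = 635; nΣy² − (Σy)² = 62776 − 58564 = 4212
r = 446 / √(635 × 4212) = 446 / 1635.4265 ≈ 0.273

0.273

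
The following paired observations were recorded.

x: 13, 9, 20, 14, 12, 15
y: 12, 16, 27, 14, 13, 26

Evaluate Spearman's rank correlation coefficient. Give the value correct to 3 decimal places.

0.600

Rank x: 3, 1, 6, 4, 2, 5
Rank y: 1, 4, 6, 3, 2, 5
d = rank(x) − rank(y): 2, -3, 0, 1, 0, 0; Σd² = 14
ρ = 1 − 6Σd² / [n(n²−1)] = 1 − 6×14 / (6×35) = 1 − 84/210 ≈ 0.600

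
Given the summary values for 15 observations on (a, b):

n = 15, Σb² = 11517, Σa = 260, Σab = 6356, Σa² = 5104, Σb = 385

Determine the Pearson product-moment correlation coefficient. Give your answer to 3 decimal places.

r = (nΣab − ΣaΣb) / √[(nΣa² − (Σa)²)(nΣb² − (Σb)²)]
Numerator: 15×6356 − 260×385 = -4760
Denominator: √[(76560 − 67600)(172755 − 148225)] = √[8960 × 24530] = 14825.2757
r = -4760 / 14825.2757 ≈ -0.321

-0.321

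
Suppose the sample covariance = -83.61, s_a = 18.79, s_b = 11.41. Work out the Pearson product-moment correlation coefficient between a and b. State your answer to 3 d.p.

-0.390

r = Cov(a,b) / (s_a · s_b) = -83.61 / (18.79 × 11.41)
  = -83.61 / 214.3939 ≈ -0.390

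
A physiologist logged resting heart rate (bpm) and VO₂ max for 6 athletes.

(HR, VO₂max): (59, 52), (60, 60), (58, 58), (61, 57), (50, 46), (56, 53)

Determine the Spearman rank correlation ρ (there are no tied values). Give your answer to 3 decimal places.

Rank HR: 4, 5, 3, 6, 1, 2
Rank VO₂max: 2, 6, 5, 4, 1, 3
d = rank(HR) − rank(VO₂max): 2, -1, -2, 2, 0, -1; Σd² = 14
ρ = 1 − 6Σd² / [n(n²−1)] = 1 − 6×14 / (6×35) = 1 − 84/210 ≈ 0.600

0.600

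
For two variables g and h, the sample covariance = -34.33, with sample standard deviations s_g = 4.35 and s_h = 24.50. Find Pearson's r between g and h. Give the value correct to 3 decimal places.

-0.322

r = Cov(g,h) / (s_g · s_h) = -34.33 / (4.35 × 24.50)
  = -34.33 / 106.5750 ≈ -0.322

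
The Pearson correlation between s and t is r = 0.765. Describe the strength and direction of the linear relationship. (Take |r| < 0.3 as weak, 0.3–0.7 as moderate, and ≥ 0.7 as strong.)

r = 0.765 > 0 so the relationship is positive.
|r| = 0.765, which falls in the strong range.

strong positive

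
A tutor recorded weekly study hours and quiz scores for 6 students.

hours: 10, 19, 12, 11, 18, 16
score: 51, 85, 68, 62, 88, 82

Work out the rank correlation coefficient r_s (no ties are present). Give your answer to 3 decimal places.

0.943

Rank hours: 1, 6, 3, 2, 5, 4
Rank score: 1, 5, 3, 2, 6, 4
d = rank(hours) − rank(score): 0, 1, 0, 0, -1, 0; Σd² = 2
ρ = 1 − 6Σd² / [n(n²−1)] = 1 − 6×2 / (6×35) = 1 − 12/210 ≈ 0.943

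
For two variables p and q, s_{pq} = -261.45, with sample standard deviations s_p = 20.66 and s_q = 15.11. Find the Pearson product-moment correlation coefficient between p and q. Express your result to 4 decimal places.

-0.8375

r = Cov(p,q) / (s_p · s_q) = -261.45 / (20.66 × 15.11)
  = -261.45 / 312.1726 ≈ -0.8375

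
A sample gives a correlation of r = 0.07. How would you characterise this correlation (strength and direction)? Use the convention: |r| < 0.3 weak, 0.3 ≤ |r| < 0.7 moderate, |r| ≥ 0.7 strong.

weak positive

r = 0.07 > 0 so the relationship is positive.
|r| = 0.07, which falls in the weak range.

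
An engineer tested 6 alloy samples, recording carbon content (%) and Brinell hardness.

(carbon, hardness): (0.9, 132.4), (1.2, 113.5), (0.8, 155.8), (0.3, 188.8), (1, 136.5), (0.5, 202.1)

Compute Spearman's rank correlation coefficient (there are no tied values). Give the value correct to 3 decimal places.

Rank carbon: 4, 6, 3, 1, 5, 2
Rank hardness: 2, 1, 4, 5, 3, 6
d = rank(carbon) − rank(hardness): 2, 5, -1, -4, 2, -4; Σd² = 66
ρ = 1 − 6Σd² / [n(n²−1)] = 1 − 6×66 / (6×35) = 1 − 396/210 ≈ -0.886

-0.886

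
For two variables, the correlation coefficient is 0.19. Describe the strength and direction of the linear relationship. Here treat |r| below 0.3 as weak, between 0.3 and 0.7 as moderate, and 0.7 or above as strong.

r = 0.19 > 0 so the relationship is positive.
|r| = 0.19, which falls in the weak range.

weak positive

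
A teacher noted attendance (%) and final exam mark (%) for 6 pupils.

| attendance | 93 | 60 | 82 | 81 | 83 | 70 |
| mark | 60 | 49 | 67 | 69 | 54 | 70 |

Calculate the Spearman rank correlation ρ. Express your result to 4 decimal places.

-0.0857

Rank attendance: 6, 1, 4, 3, 5, 2
Rank mark: 3, 1, 4, 5, 2, 6
d = rank(attendance) − rank(mark): 3, 0, 0, -2, 3, -4; Σd² = 38
ρ = 1 − 6Σd² / [n(n²−1)] = 1 − 6×38 / (6×35) = 1 − 228/210 ≈ -0.0857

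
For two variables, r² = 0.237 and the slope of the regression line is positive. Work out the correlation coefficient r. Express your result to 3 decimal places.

|r| = √0.237 = 0.487
The association is positive, so r = 0.487.

0.487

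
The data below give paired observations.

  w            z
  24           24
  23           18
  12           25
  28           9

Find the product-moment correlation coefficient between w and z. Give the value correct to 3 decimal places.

-0.735

n = 4, Σw = 87, Σz = 76, Σw² = 2033, Σz² = 1606, Σwz = 1542
nΣwz − ΣwΣz = 6168 − 6612 = -444
nΣw² − (Σw)² = 8132 − 7569 = 563; nΣz² − (Σz)² = 6424 − 5776 = 648
r = -444 / √(563 × 648) = -444 / 604.0066 ≈ -0.735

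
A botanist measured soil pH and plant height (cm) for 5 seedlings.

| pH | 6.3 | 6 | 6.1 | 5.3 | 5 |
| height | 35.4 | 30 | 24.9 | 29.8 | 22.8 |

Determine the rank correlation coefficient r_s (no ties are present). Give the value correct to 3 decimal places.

Rank pH: 5, 3, 4, 2, 1
Rank height: 5, 4, 2, 3, 1
d = rank(pH) − rank(height): 0, -1, 2, -1, 0; Σd² = 6
ρ = 1 − 6Σd² / [n(n²−1)] = 1 − 6×6 / (5×24) = 1 − 36/120 ≈ 0.700

0.700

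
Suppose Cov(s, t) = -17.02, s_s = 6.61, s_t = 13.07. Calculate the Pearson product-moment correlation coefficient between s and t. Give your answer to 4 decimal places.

r = Cov(s,t) / (s_s · s_t) = -17.02 / (6.61 × 13.07)
  = -17.02 / 86.3927 ≈ -0.1970

-0.1970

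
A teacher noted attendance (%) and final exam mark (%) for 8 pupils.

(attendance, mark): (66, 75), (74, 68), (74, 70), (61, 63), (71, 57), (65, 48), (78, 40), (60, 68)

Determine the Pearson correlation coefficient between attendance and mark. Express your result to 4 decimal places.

n = 8, Σx = 549, Σy = 489, Σx² = 37979, Σy² = 30895, Σxy = 33372
nΣxy − ΣxΣy = 266976 − 268461 = -1485
nΣx² − (Σx)² = 303832 − 301401 = 2431; nΣy² − (Σy)² = 247160 − 239121 = 8039
r = -1485 / √(2431 × 8039) = -1485 / 4420.7249 ≈ -0.3359

-0.3359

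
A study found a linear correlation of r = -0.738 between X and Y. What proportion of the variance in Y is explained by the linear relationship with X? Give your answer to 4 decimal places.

0.5446

r² = (-0.738)² = 0.5446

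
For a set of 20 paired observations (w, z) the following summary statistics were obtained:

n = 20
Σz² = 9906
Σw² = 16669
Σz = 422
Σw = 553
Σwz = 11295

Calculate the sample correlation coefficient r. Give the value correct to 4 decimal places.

r = (nΣwz − ΣwΣz) / √[(nΣw² − (Σw)²)(nΣz² − (Σz)²)]
Numerator: 20×11295 − 553×422 = -7466
Denominator: √[(333380 − 305809)(198120 − 178084)] = √[27571 × 20036] = 23503.4584
r = -7466 / 23503.4584 ≈ -0.3177

-0.3177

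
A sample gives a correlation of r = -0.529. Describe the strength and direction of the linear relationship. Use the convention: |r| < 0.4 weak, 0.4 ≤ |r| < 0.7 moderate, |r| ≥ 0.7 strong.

moderate negative

r = -0.529 < 0 so the relationship is negative.
|r| = 0.529, which falls in the moderate range.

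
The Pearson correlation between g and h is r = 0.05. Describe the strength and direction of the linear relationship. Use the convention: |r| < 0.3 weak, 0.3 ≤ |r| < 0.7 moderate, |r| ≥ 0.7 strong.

weak positive

r = 0.05 > 0 so the relationship is positive.
|r| = 0.05, which falls in the weak range.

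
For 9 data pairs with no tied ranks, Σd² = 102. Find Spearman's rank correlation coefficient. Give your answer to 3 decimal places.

0.150

ρ = 1 − 6Σd² / [n(n²−1)] = 1 − 6×102 / (9×80)
  = 1 − 612/720 = 1 − 0.8500 ≈ 0.150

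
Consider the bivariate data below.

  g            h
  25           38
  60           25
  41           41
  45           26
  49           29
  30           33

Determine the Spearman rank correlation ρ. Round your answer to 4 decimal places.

Rank g: 1, 6, 3, 4, 5, 2
Rank h: 5, 1, 6, 2, 3, 4
d = rank(g) − rank(h): -4, 5, -3, 2, 2, -2; Σd² = 62
ρ = 1 − 6Σd² / [n(n²−1)] = 1 − 6×62 / (6×35) = 1 − 372/210 ≈ -0.7714

-0.7714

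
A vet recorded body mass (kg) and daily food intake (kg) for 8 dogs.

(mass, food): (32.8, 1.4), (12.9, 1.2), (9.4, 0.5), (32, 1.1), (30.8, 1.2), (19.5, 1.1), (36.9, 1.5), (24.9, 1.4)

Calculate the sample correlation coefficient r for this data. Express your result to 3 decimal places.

n = 8, Σx = 199.2, Σy = 9.4, Σx² = 5665.12, Σy² = 11.72, Σxy = 249.92
nΣxy − ΣxΣy = 1999.36 − 1872.48 = 126.88
nΣx² − (Σx)² = 45320.96 − 39680.64 = 5640.32; nΣy² − (Σy)² = 93.76 − 88.36 = 5.4
r = 126.88 / √(5640.32 × 5.4) = 126.88 / 174.5214 ≈ 0.727

0.727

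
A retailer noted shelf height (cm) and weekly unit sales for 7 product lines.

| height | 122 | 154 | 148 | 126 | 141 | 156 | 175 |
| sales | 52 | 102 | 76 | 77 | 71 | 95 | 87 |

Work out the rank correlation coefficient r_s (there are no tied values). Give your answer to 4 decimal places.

0.7500

Rank height: 1, 5, 4, 2, 3, 6, 7
Rank sales: 1, 7, 3, 4, 2, 6, 5
d = rank(height) − rank(sales): 0, -2, 1, -2, 1, 0, 2; Σd² = 14
ρ = 1 − 6Σd² / [n(n²−1)] = 1 − 6×14 / (7×48) = 1 − 84/336 ≈ 0.7500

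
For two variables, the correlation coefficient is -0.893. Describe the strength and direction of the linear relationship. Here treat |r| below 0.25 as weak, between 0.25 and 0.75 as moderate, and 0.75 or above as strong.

r = -0.893 < 0 so the relationship is negative.
|r| = 0.893, which falls in the strong range.

strong negative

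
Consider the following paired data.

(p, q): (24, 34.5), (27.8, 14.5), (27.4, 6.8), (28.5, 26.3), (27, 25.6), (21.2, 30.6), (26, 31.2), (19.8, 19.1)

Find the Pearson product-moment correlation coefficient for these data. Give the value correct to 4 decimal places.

-0.2760

n = 8, Σp = 201.7, Σq = 188.6, Σp² = 5158.33, Σq² = 5068.4, Σpq = 4696.27
nΣpq − ΣpΣq = 37570.16 − 38040.62 = -470.46
nΣp² − (Σp)² = 41266.64 − 40682.89 = 583.75; nΣq² − (Σq)² = 40547.2 − 35569.96 = 4977.24
r = -470.46 / √(583.75 × 4977.24) = -470.46 / 1704.5421 ≈ -0.2760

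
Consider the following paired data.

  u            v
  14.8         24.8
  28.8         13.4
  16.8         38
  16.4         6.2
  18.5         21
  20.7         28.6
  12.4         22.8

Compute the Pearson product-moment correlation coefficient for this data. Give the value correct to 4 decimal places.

n = 7, Σu = 128.4, Σv = 154.8, Σu² = 2524.18, Σv² = 4055.84, Σuv = 2756.28
nΣuv − ΣuΣv = 19293.96 − 19876.32 = -582.36
nΣu² − (Σu)² = 17669.26 − 16486.56 = 1182.7; nΣv² − (Σv)² = 28390.88 − 23963.04 = 4427.84
r = -582.36 / √(1182.7 × 4427.84) = -582.36 / 2288.4069 ≈ -0.2545

-0.2545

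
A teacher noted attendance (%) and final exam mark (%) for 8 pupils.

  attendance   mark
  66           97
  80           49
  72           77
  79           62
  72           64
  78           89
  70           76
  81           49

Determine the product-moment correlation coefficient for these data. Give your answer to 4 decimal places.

-0.7161

n = 8, Σx = 598, Σy = 563, Σx² = 44910, Σy² = 41777, Σxy = 41603
nΣxy − ΣxΣy = 332824 − 336674 = -3850
nΣx² − (Σx)² = 359280 − 357604 = 1676; nΣy² − (Σy)² = 334216 − 316969 = 17247
r = -3850 / √(1676 × 17247) = -3850 / 5376.4274 ≈ -0.7161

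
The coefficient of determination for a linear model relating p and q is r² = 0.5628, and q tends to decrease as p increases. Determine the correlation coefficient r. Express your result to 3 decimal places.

|r| = √0.5628 = 0.750
The association is negative, so r = −0.750.

-0.750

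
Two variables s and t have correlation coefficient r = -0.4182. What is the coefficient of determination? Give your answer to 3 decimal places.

0.175

r² = (-0.4182)² = 0.175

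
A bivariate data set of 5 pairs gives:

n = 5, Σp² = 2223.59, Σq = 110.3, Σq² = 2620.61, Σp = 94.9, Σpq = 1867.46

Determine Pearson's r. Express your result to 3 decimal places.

-0.803

r = (nΣpq − ΣpΣq) / √[(nΣp² − (Σp)²)(nΣq² − (Σq)²)]
Numerator: 5×1867.46 − 94.9×110.3 = -1130.17
Denominator: √[(11117.95 − 9006.01)(13103.05 − 12166.09)] = √[2111.94 × 936.96] = 1406.6994
r = -1130.17 / 1406.6994 ≈ -0.803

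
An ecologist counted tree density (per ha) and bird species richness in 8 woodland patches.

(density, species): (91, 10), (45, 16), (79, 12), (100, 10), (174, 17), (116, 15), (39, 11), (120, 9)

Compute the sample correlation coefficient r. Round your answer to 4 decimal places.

n = 8, Σx = 764, Σy = 100, Σx² = 86200, Σy² = 1316, Σxy = 9785
nΣxy − ΣxΣy = 78280 − 76400 = 1880
nΣx² − (Σx)² = 689600 − 583696 = 105904; nΣy² − (Σy)² = 10528 − 10000 = 528
r = 1880 / √(105904 × 528) = 1880 / 7477.7879 ≈ 0.2514

0.2514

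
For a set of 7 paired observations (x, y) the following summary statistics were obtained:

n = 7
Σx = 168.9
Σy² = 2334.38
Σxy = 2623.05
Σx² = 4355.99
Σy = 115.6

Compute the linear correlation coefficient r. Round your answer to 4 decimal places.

r = (nΣxy − ΣxΣy) / √[(nΣx² − (Σx)²)(nΣy² − (Σy)²)]
Numerator: 7×2623.05 − 168.9×115.6 = -1163.49
Denominator: √[(30491.93 − 28527.21)(16340.66 − 13363.36)] = √[1964.72 × 2977.3] = 2418.5865
r = -1163.49 / 2418.5865 ≈ -0.4811

-0.4811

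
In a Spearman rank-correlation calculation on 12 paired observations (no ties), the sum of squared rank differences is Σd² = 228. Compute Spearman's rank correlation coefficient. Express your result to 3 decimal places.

ρ = 1 − 6Σd² / [n(n²−1)] = 1 − 6×228 / (12×143)
  = 1 − 1368/1716 = 1 − 0.7972 ≈ 0.203

0.203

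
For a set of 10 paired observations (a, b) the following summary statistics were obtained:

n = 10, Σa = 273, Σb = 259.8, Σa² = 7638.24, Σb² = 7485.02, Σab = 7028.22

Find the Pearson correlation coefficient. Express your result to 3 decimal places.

-0.174

r = (nΣab − ΣaΣb) / √[(nΣa² − (Σa)²)(nΣb² − (Σb)²)]
Numerator: 10×7028.22 − 273×259.8 = -643.2
Denominator: √[(76382.4 − 74529)(74850.2 − 67496.04)] = √[1853.4 × 7354.16] = 3691.9101
r = -643.2 / 3691.9101 ≈ -0.174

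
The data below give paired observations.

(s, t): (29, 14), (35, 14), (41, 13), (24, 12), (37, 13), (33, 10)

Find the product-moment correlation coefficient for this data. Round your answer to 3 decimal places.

0.162

n = 6, Σs = 199, Σt = 76, Σs² = 6781, Σt² = 974, Σst = 2528
nΣst − ΣsΣt = 15168 − 15124 = 44
nΣs² − (Σs)² = 40686 − 39601 = 1085; nΣt² − (Σt)² = 5844 − 5776 = 68
r = 44 / √(1085 × 68) = 44 / 271.6247 ≈ 0.162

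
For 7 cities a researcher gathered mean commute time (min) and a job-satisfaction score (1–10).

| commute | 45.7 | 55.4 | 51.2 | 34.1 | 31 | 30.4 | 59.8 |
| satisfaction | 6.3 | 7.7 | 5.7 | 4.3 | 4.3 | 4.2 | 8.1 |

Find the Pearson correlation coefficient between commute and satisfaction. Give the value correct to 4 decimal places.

n = 7, Σx = 307.6, Σy = 40.6, Σx² = 14403.1, Σy² = 251.7, Σxy = 1898.32
nΣxy − ΣxΣy = 13288.24 − 12488.56 = 799.68
nΣx² − (Σx)² = 100821.7 − 94617.76 = 6203.94; nΣy² − (Σy)² = 1761.9 − 1648.36 = 113.54
r = 799.68 / √(6203.94 × 113.54) = 799.68 / 839.2826 ≈ 0.9528

0.9528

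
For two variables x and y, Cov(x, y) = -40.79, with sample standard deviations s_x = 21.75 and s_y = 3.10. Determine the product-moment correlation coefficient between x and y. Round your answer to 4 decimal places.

r = Cov(x,y) / (s_x · s_y) = -40.79 / (21.75 × 3.10)
  = -40.79 / 67.4250 ≈ -0.6050

-0.6050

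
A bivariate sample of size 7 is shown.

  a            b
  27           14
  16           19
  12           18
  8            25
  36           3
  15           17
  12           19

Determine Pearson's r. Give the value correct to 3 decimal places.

n = 7, Σa = 126, Σb = 115, Σa² = 2858, Σb² = 2165, Σab = 1689
nΣab − ΣaΣb = 11823 − 14490 = -2667
nΣa² − (Σa)² = 20006 − 15876 = 4130; nΣb² − (Σb)² = 15155 − 13225 = 1930
r = -2667 / √(4130 × 1930) = -2667 / 2823.2782 ≈ -0.945

-0.945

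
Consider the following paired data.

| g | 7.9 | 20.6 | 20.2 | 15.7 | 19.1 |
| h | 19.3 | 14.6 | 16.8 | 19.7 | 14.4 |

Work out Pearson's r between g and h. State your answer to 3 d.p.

n = 5, Σg = 83.5, Σh = 84.8, Σg² = 1506.11, Σh² = 1463.34, Σgh = 1376.92
nΣgh − ΣgΣh = 6884.6 − 7080.8 = -196.2
nΣg² − (Σg)² = 7530.55 − 6972.25 = 558.3; nΣh² − (Σh)² = 7316.7 − 7191.04 = 125.66
r = -196.2 / √(558.3 × 125.66) = -196.2 / 264.8697 ≈ -0.741

-0.741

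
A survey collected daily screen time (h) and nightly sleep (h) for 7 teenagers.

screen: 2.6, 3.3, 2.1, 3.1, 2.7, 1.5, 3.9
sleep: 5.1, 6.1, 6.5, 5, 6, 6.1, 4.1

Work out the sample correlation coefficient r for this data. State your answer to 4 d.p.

-0.6995

n = 7, Σx = 19.2, Σy = 38.9, Σx² = 56.42, Σy² = 220.49, Σxy = 103.88
nΣxy − ΣxΣy = 727.16 − 746.88 = -19.72
nΣx² − (Σx)² = 394.94 − 368.64 = 26.3; nΣy² − (Σy)² = 1543.43 − 1513.21 = 30.22
r = -19.72 / √(26.3 × 30.22) = -19.72 / 28.1919 ≈ -0.6995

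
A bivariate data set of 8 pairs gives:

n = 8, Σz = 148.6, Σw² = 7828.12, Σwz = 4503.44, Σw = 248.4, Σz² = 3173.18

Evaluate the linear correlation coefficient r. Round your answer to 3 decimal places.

-0.507

r = (nΣwz − ΣwΣz) / √[(nΣw² − (Σw)²)(nΣz² − (Σz)²)]
Numerator: 8×4503.44 − 248.4×148.6 = -884.72
Denominator: √[(62624.96 − 61702.56)(25385.44 − 22081.96)] = √[922.4 × 3303.48] = 1745.6030
r = -884.72 / 1745.6030 ≈ -0.507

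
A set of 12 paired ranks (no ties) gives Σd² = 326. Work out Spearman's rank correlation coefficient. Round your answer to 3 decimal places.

-0.140

ρ = 1 − 6Σd² / [n(n²−1)] = 1 − 6×326 / (12×143)
  = 1 − 1956/1716 = 1 − 1.1399 ≈ -0.140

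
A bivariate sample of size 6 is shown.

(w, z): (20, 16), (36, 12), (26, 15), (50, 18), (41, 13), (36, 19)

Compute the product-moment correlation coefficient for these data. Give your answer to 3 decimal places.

0.134

n = 6, Σw = 209, Σz = 93, Σw² = 7849, Σz² = 1479, Σwz = 3259
nΣwz − ΣwΣz = 19554 − 19437 = 117
nΣw² − (Σw)² = 47094 − 43681 = 3413; nΣz² − (Σz)² = 8874 − 8649 = 225
r = 117 / √(3413 × 225) = 117 / 876.3133 ≈ 0.134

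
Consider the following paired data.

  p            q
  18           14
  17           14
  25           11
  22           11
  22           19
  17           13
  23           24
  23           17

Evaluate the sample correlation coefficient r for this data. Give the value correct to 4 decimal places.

n = 8, Σp = 167, Σq = 123, Σp² = 3553, Σq² = 2029, Σpq = 2589
nΣpq − ΣpΣq = 20712 − 20541 = 171
nΣp² − (Σp)² = 28424 − 27889 = 535; nΣq² − (Σq)² = 16232 − 15129 = 1103
r = 171 / √(535 × 1103) = 171 / 768.1829 ≈ 0.2226

0.2226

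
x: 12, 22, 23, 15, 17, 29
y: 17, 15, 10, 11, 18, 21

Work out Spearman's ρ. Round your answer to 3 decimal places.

Rank x: 1, 4, 5, 2, 3, 6
Rank y: 4, 3, 1, 2, 5, 6
d = rank(x) − rank(y): -3, 1, 4, 0, -2, 0; Σd² = 30
ρ = 1 − 6Σd² / [n(n²−1)] = 1 − 6×30 / (6×35) = 1 − 180/210 ≈ 0.143

0.143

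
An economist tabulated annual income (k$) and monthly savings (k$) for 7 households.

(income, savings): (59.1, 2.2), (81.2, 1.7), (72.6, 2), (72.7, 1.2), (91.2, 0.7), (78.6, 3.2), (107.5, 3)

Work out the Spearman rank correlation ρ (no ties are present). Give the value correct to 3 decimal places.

Rank income: 1, 5, 2, 3, 6, 4, 7
Rank savings: 5, 3, 4, 2, 1, 7, 6
d = rank(income) − rank(savings): -4, 2, -2, 1, 5, -3, 1; Σd² = 60
ρ = 1 − 6Σd² / [n(n²−1)] = 1 − 6×60 / (7×48) = 1 − 360/336 ≈ -0.071

-0.071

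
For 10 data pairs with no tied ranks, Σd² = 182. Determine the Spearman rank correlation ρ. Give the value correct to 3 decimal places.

ρ = 1 − 6Σd² / [n(n²−1)] = 1 − 6×182 / (10×99)
  = 1 − 1092/990 = 1 − 1.1030 ≈ -0.103

-0.103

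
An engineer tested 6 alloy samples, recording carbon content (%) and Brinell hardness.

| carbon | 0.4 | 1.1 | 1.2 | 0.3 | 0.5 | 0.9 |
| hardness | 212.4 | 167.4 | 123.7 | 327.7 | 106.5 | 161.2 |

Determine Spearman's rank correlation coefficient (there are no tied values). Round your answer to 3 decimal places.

-0.600

Rank carbon: 2, 5, 6, 1, 3, 4
Rank hardness: 5, 4, 2, 6, 1, 3
d = rank(carbon) − rank(hardness): -3, 1, 4, -5, 2, 1; Σd² = 56
ρ = 1 − 6Σd² / [n(n²−1)] = 1 − 6×56 / (6×35) = 1 − 336/210 ≈ -0.600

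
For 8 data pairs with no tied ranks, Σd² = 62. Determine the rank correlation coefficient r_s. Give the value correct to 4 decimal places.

0.2619

ρ = 1 − 6Σd² / [n(n²−1)] = 1 − 6×62 / (8×63)
  = 1 − 372/504 = 1 − 0.73810 ≈ 0.2619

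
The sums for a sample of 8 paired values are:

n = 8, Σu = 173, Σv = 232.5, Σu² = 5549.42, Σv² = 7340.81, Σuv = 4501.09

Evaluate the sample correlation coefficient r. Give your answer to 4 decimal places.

-0.5127

r = (nΣuv − ΣuΣv) / √[(nΣu² − (Σu)²)(nΣv² − (Σv)²)]
Numerator: 8×4501.09 − 173×232.5 = -4213.78
Denominator: √[(44395.36 − 29929)(58726.48 − 54056.25)] = √[14466.36 × 4670.23] = 8219.5638
r = -4213.78 / 8219.5638 ≈ -0.5127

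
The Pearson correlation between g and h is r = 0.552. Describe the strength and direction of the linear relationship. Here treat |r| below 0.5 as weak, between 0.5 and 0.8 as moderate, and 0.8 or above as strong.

r = 0.552 > 0 so the relationship is positive.
|r| = 0.552, which falls in the moderate range.

moderate positive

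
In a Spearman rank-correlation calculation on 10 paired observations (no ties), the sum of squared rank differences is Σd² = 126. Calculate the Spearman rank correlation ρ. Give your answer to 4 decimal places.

0.2364

ρ = 1 − 6Σd² / [n(n²−1)] = 1 − 6×126 / (10×99)
  = 1 − 756/990 = 1 − 0.76364 ≈ 0.2364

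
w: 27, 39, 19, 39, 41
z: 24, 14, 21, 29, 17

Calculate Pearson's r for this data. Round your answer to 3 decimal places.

-0.195

n = 5, Σw = 165, Σz = 105, Σw² = 5813, Σz² = 2343, Σwz = 3421
nΣwz − ΣwΣz = 17105 − 17325 = -220
nΣw² − (Σw)² = 29065 − 27225 = 1840; nΣz² − (Σz)² = 11715 − 11025 = 690
r = -220 / √(1840 × 690) = -220 / 1126.7653 ≈ -0.195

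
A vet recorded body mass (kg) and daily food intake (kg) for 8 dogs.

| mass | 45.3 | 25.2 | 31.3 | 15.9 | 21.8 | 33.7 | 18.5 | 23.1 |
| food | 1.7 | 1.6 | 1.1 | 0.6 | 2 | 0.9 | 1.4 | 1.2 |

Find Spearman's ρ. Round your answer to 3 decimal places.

Rank mass: 8, 5, 6, 1, 3, 7, 2, 4
Rank food: 7, 6, 3, 1, 8, 2, 5, 4
d = rank(mass) − rank(food): 1, -1, 3, 0, -5, 5, -3, 0; Σd² = 70
ρ = 1 − 6Σd² / [n(n²−1)] = 1 − 6×70 / (8×63) = 1 − 420/504 ≈ 0.167

0.167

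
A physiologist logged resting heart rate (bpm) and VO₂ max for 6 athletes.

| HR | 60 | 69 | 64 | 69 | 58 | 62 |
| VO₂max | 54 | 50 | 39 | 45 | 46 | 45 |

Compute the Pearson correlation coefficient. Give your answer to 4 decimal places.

-0.1199

n = 6, Σx = 382, Σy = 279, Σx² = 24426, Σy² = 13103, Σxy = 17749
nΣxy − ΣxΣy = 106494 − 106578 = -84
nΣx² − (Σx)² = 146556 − 145924 = 632; nΣy² − (Σy)² = 78618 − 77841 = 777
r = -84 / √(632 × 777) = -84 / 700.7596 ≈ -0.1199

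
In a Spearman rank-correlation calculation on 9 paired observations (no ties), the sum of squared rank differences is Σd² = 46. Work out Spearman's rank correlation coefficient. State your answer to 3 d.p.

ρ = 1 − 6Σd² / [n(n²−1)] = 1 − 6×46 / (9×80)
  = 1 − 276/720 = 1 − 0.3833 ≈ 0.617

0.617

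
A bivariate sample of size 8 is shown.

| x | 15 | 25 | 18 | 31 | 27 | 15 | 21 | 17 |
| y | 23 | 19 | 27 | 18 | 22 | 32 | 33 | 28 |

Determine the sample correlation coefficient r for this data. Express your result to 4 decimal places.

n = 8, Σx = 169, Σy = 202, Σx² = 3819, Σy² = 5324, Σxy = 4107
nΣxy − ΣxΣy = 32856 − 34138 = -1282
nΣx² − (Σx)² = 30552 − 28561 = 1991; nΣy² − (Σy)² = 42592 − 40804 = 1788
r = -1282 / √(1991 × 1788) = -1282 / 1886.7718 ≈ -0.6795

-0.6795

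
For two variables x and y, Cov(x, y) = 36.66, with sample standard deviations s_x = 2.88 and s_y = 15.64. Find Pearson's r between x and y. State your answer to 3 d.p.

0.814

r = Cov(x,y) / (s_x · s_y) = 36.66 / (2.88 × 15.64)
  = 36.66 / 45.0432 ≈ 0.814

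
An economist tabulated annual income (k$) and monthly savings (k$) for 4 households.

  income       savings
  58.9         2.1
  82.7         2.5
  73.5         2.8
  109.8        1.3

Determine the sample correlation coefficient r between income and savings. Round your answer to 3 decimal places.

n = 4, Σx = 324.9, Σy = 8.7, Σx² = 27766.79, Σy² = 20.19, Σxy = 678.98
nΣxy − ΣxΣy = 2715.92 − 2826.63 = -110.71
nΣx² − (Σx)² = 111067.16 − 105560.01 = 5507.15; nΣy² − (Σy)² = 80.76 − 75.69 = 5.07
r = -110.71 / √(5507.15 × 5.07) = -110.71 / 167.0965 ≈ -0.663

-0.663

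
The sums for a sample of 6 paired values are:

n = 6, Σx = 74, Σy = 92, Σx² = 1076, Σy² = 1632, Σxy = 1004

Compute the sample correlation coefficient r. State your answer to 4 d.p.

-0.6872

r = (nΣxy − ΣxΣy) / √[(nΣx² − (Σx)²)(nΣy² − (Σy)²)]
Numerator: 6×1004 − 74×92 = -784
Denominator: √[(6456 − 5476)(9792 − 8464)] = √[980 × 1328] = 1140.8067
r = -784 / 1140.8067 ≈ -0.6872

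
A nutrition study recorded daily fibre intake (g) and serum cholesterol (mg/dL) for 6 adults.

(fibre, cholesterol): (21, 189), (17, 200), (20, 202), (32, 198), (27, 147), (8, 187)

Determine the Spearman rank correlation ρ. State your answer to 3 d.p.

-0.143

Rank fibre: 4, 2, 3, 6, 5, 1
Rank cholesterol: 3, 5, 6, 4, 1, 2
d = rank(fibre) − rank(cholesterol): 1, -3, -3, 2, 4, -1; Σd² = 40
ρ = 1 − 6Σd² / [n(n²−1)] = 1 − 6×40 / (6×35) = 1 − 240/210 ≈ -0.143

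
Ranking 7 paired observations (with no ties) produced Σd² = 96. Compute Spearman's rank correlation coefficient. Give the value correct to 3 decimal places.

-0.714

ρ = 1 − 6Σd² / [n(n²−1)] = 1 − 6×96 / (7×48)
  = 1 − 576/336 = 1 − 1.7143 ≈ -0.714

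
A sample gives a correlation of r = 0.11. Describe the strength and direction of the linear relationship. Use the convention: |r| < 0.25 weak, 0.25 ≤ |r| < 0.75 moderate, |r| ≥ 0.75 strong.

weak positive

r = 0.11 > 0 so the relationship is positive.
|r| = 0.11, which falls in the weak range.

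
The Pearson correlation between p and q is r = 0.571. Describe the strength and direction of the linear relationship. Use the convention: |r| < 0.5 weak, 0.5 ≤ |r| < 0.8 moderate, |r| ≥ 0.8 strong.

moderate positive

r = 0.571 > 0 so the relationship is positive.
|r| = 0.571, which falls in the moderate range.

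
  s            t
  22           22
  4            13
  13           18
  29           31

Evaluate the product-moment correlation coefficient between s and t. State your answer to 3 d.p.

0.971

n = 4, Σs = 68, Σt = 84, Σs² = 1510, Σt² = 1938, Σst = 1669
nΣst − ΣsΣt = 6676 − 5712 = 964
nΣs² − (Σs)² = 6040 − 4624 = 1416; nΣt² − (Σt)² = 7752 − 7056 = 696
r = 964 / √(1416 × 696) = 964 / 992.7417 ≈ 0.971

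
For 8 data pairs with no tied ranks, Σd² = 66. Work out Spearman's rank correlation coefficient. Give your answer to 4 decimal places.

ρ = 1 − 6Σd² / [n(n²−1)] = 1 − 6×66 / (8×63)
  = 1 − 396/504 = 1 − 0.78571 ≈ 0.2143

0.2143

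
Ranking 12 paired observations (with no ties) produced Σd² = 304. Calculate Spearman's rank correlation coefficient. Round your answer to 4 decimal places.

-0.0629

ρ = 1 − 6Σd² / [n(n²−1)] = 1 − 6×304 / (12×143)
  = 1 − 1824/1716 = 1 − 1.06294 ≈ -0.0629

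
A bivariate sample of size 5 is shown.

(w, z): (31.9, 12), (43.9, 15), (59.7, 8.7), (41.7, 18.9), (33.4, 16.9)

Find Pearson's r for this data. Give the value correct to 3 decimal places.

n = 5, Σw = 210.6, Σz = 71.5, Σw² = 9363.36, Σz² = 1087.51, Σwz = 2913.28
nΣwz − ΣwΣz = 14566.4 − 15057.9 = -491.5
nΣw² − (Σw)² = 46816.8 − 44352.36 = 2464.44; nΣz² − (Σz)² = 5437.55 − 5112.25 = 325.3
r = -491.5 / √(2464.44 × 325.3) = -491.5 / 895.3671 ≈ -0.549

-0.549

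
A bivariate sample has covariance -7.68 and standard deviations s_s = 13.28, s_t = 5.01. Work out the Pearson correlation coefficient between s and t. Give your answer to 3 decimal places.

-0.115

r = Cov(s,t) / (s_s · s_t) = -7.68 / (13.28 × 5.01)
  = -7.68 / 66.5328 ≈ -0.115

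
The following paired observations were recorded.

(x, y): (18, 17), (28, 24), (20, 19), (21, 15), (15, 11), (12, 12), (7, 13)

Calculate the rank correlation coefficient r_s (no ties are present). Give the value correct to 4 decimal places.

Rank x: 4, 7, 5, 6, 3, 2, 1
Rank y: 5, 7, 6, 4, 1, 2, 3
d = rank(x) − rank(y): -1, 0, -1, 2, 2, 0, -2; Σd² = 14
ρ = 1 − 6Σd² / [n(n²−1)] = 1 − 6×14 / (7×48) = 1 − 84/336 ≈ 0.7500

0.7500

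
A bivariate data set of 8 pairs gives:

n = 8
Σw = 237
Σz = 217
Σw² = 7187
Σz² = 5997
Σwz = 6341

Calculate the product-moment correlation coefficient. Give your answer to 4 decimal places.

-0.6461

r = (nΣwz − ΣwΣz) / √[(nΣw² − (Σw)²)(nΣz² − (Σz)²)]
Numerator: 8×6341 − 237×217 = -701
Denominator: √[(57496 − 56169)(47976 − 47089)] = √[1327 × 887] = 1084.9189
r = -701 / 1084.9189 ≈ -0.6461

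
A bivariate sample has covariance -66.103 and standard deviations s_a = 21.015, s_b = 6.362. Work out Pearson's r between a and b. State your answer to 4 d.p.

r = Cov(a,b) / (s_a · s_b) = -66.103 / (21.015 × 6.362)
  = -66.103 / 133.6974 ≈ -0.4944

-0.4944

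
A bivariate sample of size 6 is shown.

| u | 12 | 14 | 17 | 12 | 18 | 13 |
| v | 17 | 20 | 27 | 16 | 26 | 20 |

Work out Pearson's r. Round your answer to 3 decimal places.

0.968

n = 6, Σu = 86, Σv = 126, Σu² = 1266, Σv² = 2750, Σuv = 1863
nΣuv − ΣuΣv = 11178 − 10836 = 342
nΣu² − (Σu)² = 7596 − 7396 = 200; nΣv² − (Σv)² = 16500 − 15876 = 624
r = 342 / √(200 × 624) = 342 / 353.2704 ≈ 0.968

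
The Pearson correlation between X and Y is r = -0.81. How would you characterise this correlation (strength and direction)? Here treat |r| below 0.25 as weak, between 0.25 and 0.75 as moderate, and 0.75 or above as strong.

r = -0.81 < 0 so the relationship is negative.
|r| = 0.81, which falls in the strong range.

strong negative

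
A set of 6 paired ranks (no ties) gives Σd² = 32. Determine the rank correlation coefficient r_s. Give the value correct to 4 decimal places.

ρ = 1 − 6Σd² / [n(n²−1)] = 1 − 6×32 / (6×35)
  = 1 − 192/210 = 1 − 0.91429 ≈ 0.0857

0.0857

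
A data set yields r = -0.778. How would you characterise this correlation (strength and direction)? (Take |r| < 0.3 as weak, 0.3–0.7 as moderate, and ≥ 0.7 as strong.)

strong negative

r = -0.778 < 0 so the relationship is negative.
|r| = 0.778, which falls in the strong range.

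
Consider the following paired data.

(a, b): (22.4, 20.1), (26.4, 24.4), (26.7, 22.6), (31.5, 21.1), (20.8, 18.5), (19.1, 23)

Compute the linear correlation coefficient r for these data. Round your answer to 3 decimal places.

0.226

n = 6, Σa = 146.9, Σb = 129.7, Σa² = 3701.31, Σb² = 2826.59, Σab = 3186.57
nΣab − ΣaΣb = 19119.42 − 19052.93 = 66.49
nΣa² − (Σa)² = 22207.86 − 21579.61 = 628.25; nΣb² − (Σb)² = 16959.54 − 16822.09 = 137.45
r = 66.49 / √(628.25 × 137.45) = 66.49 / 293.8587 ≈ 0.226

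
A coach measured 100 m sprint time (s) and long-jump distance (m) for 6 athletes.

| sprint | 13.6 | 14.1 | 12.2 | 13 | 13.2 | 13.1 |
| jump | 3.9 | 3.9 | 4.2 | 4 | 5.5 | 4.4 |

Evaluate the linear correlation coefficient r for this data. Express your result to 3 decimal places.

n = 6, Σx = 79.2, Σy = 25.9, Σx² = 1047.46, Σy² = 113.67, Σxy = 341.51
nΣxy − ΣxΣy = 2049.06 − 2051.28 = -2.22
nΣx² − (Σx)² = 6284.76 − 6272.64 = 12.12; nΣy² − (Σy)² = 682.02 − 670.81 = 11.21
r = -2.22 / √(12.12 × 11.21) = -2.22 / 11.6561 ≈ -0.190

-0.190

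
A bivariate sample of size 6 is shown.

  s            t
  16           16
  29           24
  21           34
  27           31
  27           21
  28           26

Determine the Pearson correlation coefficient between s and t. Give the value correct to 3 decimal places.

0.292

n = 6, Σs = 148, Σt = 152, Σs² = 3780, Σt² = 4066, Σst = 3798
nΣst − ΣsΣt = 22788 − 22496 = 292
nΣs² − (Σs)² = 22680 − 21904 = 776; nΣt² − (Σt)² = 24396 − 23104 = 1292
r = 292 / √(776 × 1292) = 292 / 1001.2952 ≈ 0.292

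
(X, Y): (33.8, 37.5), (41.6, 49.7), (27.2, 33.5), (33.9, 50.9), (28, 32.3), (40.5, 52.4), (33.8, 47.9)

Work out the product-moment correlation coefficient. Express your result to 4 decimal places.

0.8343

n = 7, ΣX = 238.8, ΣY = 304.2, ΣX² = 8328.74, ΣY² = 13672.86, ΣXY = 10617.35
nΣXY − ΣXΣY = 74321.45 − 72642.96 = 1678.49
nΣX² − (ΣX)² = 58301.18 − 57025.44 = 1275.74; nΣY² − (ΣY)² = 95710.02 − 92537.64 = 3172.38
r = 1678.49 / √(1275.74 × 3172.38) = 1678.49 / 2011.7485 ≈ 0.8343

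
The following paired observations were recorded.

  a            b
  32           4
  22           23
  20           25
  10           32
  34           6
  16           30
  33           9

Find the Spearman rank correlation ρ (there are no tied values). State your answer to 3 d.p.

Rank a: 5, 4, 3, 1, 7, 2, 6
Rank b: 1, 4, 5, 7, 2, 6, 3
d = rank(a) − rank(b): 4, 0, -2, -6, 5, -4, 3; Σd² = 106
ρ = 1 − 6Σd² / [n(n²−1)] = 1 − 6×106 / (7×48) = 1 − 636/336 ≈ -0.893

-0.893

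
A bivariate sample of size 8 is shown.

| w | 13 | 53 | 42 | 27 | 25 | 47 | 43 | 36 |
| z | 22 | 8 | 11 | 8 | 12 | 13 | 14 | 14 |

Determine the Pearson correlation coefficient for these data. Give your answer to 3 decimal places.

n = 8, Σw = 286, Σz = 102, Σw² = 11450, Σz² = 1438, Σwz = 3405
nΣwz − ΣwΣz = 27240 − 29172 = -1932
nΣw² − (Σw)² = 91600 − 81796 = 9804; nΣz² − (Σz)² = 11504 − 10404 = 1100
r = -1932 / √(9804 × 1100) = -1932 / 3283.9610 ≈ -0.588

-0.588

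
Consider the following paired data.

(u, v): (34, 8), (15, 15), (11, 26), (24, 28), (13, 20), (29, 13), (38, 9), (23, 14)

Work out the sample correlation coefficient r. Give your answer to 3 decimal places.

n = 8, Σu = 187, Σv = 133, Σu² = 5061, Σv² = 2595, Σuv = 2756
nΣuv − ΣuΣv = 22048 − 24871 = -2823
nΣu² − (Σu)² = 40488 − 34969 = 5519; nΣv² − (Σv)² = 20760 − 17689 = 3071
r = -2823 / √(5519 × 3071) = -2823 / 4116.8980 ≈ -0.686

-0.686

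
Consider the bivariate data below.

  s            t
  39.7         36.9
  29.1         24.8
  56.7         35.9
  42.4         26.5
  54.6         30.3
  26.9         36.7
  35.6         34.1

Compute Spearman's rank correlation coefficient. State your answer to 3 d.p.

Rank s: 4, 2, 7, 5, 6, 1, 3
Rank t: 7, 1, 5, 2, 3, 6, 4
d = rank(s) − rank(t): -3, 1, 2, 3, 3, -5, -1; Σd² = 58
ρ = 1 − 6Σd² / [n(n²−1)] = 1 − 6×58 / (7×48) = 1 − 348/336 ≈ -0.036

-0.036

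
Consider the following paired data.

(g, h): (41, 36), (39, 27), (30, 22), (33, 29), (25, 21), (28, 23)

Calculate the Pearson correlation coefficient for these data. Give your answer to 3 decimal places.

n = 6, Σg = 196, Σh = 158, Σg² = 6600, Σh² = 4320, Σgh = 5315
nΣgh − ΣgΣh = 31890 − 30968 = 922
nΣg² − (Σg)² = 39600 − 38416 = 1184; nΣh² − (Σh)² = 25920 − 24964 = 956
r = 922 / √(1184 × 956) = 922 / 1063.9098 ≈ 0.867

0.867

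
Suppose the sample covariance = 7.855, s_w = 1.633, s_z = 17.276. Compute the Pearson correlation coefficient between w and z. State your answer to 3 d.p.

r = Cov(w,z) / (s_w · s_z) = 7.855 / (1.633 × 17.276)
  = 7.855 / 28.2117 ≈ 0.278

0.278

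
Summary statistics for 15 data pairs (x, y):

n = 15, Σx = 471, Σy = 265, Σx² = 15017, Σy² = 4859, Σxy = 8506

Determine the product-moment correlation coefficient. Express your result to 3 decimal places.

0.921

r = (nΣxy − ΣxΣy) / √[(nΣx² − (Σx)²)(nΣy² − (Σy)²)]
Numerator: 15×8506 − 471×265 = 2775
Denominator: √[(225255 − 221841)(72885 − 70225)] = √[3414 × 2660] = 3013.5096
r = 2775 / 3013.5096 ≈ 0.921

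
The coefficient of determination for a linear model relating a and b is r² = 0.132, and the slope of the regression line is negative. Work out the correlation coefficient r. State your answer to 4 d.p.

-0.3633

|r| = √0.132 = 0.3633
The association is negative, so r = −0.3633.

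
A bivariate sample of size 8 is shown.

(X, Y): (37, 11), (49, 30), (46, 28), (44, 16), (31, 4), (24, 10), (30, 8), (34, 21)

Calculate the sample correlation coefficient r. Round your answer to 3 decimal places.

n = 8, ΣX = 295, ΣY = 128, ΣX² = 11415, ΣY² = 2682, ΣXY = 5187
nΣXY − ΣXΣY = 41496 − 37760 = 3736
nΣX² − (ΣX)² = 91320 − 87025 = 4295; nΣY² − (ΣY)² = 21456 − 16384 = 5072
r = 3736 / √(4295 × 5072) = 3736 / 4667.3590 ≈ 0.800

0.800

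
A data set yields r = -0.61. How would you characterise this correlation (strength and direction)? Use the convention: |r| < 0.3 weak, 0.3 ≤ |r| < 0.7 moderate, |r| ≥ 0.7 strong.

moderate negative

r = -0.61 < 0 so the relationship is negative.
|r| = 0.61, which falls in the moderate range.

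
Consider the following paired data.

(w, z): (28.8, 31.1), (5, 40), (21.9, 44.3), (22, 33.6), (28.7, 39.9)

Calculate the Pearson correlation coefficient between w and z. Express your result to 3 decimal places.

n = 5, Σw = 106.4, Σz = 188.9, Σw² = 2641.74, Σz² = 7250.67, Σwz = 3950.18
nΣwz − ΣwΣz = 19750.9 − 20098.96 = -348.06
nΣw² − (Σw)² = 13208.7 − 11320.96 = 1887.74; nΣz² − (Σz)² = 36253.35 − 35683.21 = 570.14
r = -348.06 / √(1887.74 × 570.14) = -348.06 / 1037.4373 ≈ -0.335

-0.335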